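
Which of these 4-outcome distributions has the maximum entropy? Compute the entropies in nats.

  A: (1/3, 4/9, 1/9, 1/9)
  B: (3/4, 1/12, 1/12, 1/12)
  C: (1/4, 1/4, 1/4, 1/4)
C

For a discrete distribution over n outcomes, entropy is maximized by the uniform distribution.

Computing entropies:
H(A) = 1.2149 nats
H(B) = 0.8370 nats
H(C) = 1.3863 nats

The uniform distribution (where all probabilities equal 1/4) achieves the maximum entropy of log_e(4) = 1.3863 nats.

Distribution C has the highest entropy.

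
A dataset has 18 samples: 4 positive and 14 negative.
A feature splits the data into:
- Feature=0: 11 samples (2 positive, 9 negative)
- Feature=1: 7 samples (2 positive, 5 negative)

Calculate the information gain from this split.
0.0105 bits

Information Gain = H(Y) - H(Y|Feature)

Before split:
P(positive) = 4/18 = 0.2222
H(Y) = 0.7642 bits

After split:
Feature=0: H = 0.6840 bits (weight = 11/18)
Feature=1: H = 0.8631 bits (weight = 7/18)
H(Y|Feature) = (11/18)×0.6840 + (7/18)×0.8631 = 0.7537 bits

Information Gain = 0.7642 - 0.7537 = 0.0105 bits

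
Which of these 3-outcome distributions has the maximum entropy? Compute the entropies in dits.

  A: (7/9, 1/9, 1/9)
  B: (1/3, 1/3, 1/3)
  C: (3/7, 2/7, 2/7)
B

For a discrete distribution over n outcomes, entropy is maximized by the uniform distribution.

Computing entropies:
H(A) = 0.2969 dits
H(B) = 0.4771 dits
H(C) = 0.4686 dits

The uniform distribution (where all probabilities equal 1/3) achieves the maximum entropy of log_10(3) = 0.4771 dits.

Distribution B has the highest entropy.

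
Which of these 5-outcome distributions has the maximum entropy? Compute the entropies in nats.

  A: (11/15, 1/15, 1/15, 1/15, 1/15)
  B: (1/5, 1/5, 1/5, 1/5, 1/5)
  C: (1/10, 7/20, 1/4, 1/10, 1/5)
B

For a discrete distribution over n outcomes, entropy is maximized by the uniform distribution.

Computing entropies:
H(A) = 0.9496 nats
H(B) = 1.6094 nats
H(C) = 1.4964 nats

The uniform distribution (where all probabilities equal 1/5) achieves the maximum entropy of log_e(5) = 1.6094 nats.

Distribution B has the highest entropy.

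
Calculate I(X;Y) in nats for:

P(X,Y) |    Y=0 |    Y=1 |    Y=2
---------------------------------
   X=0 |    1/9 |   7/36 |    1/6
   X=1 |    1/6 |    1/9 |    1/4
0.0239 nats

Mutual information: I(X;Y) = H(X) + H(Y) - H(X,Y)

Marginals:
P(X) = (17/36, 19/36), H(X) = 0.6916 nats
P(Y) = (5/18, 11/36, 5/12), H(Y) = 1.0829 nats

Joint entropy: H(X,Y) = 1.7505 nats

I(X;Y) = 0.6916 + 1.0829 - 1.7505 = 0.0239 nats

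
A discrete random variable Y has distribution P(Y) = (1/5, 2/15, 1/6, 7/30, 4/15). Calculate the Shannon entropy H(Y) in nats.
1.5812 nats

Shannon entropy is H(X) = -Σ p(x) log p(x).

For P = (1/5, 2/15, 1/6, 7/30, 4/15):
H = -1/5 × log_e(1/5) -2/15 × log_e(2/15) -1/6 × log_e(1/6) -7/30 × log_e(7/30) -4/15 × log_e(4/15)
H = 1.5812 nats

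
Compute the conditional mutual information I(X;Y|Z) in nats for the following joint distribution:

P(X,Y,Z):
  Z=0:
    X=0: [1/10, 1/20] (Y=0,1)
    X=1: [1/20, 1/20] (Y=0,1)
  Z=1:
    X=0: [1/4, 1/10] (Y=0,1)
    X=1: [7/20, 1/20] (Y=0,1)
0.0187 nats

Conditional mutual information: I(X;Y|Z) = H(X|Z) + H(Y|Z) - H(X,Y|Z)

H(Z) = 0.5623
H(X,Z) = 1.2488 → H(X|Z) = 0.6864
H(Y,Z) = 1.1059 → H(Y|Z) = 0.5436
H(X,Y,Z) = 1.7737 → H(X,Y|Z) = 1.2113

I(X;Y|Z) = 0.6864 + 0.5436 - 1.2113 = 0.0187 nats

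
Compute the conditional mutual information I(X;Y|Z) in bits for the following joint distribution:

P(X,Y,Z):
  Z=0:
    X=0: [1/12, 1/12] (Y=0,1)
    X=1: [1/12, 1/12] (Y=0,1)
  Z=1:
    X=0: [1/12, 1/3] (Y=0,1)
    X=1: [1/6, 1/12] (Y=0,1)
0.1059 bits

Conditional mutual information: I(X;Y|Z) = H(X|Z) + H(Y|Z) - H(X,Y|Z)

H(Z) = 0.9183
H(X,Z) = 1.8879 → H(X|Z) = 0.9696
H(Y,Z) = 1.8879 → H(Y|Z) = 0.9696
H(X,Y,Z) = 2.7516 → H(X,Y|Z) = 1.8333

I(X;Y|Z) = 0.9696 + 0.9696 - 1.8333 = 0.1059 bits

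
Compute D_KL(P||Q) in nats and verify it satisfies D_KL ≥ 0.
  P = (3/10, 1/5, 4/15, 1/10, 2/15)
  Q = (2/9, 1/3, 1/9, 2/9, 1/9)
0.1658 nats

KL divergence satisfies the Gibbs inequality: D_KL(P||Q) ≥ 0 for all distributions P, Q.

D_KL(P||Q) = Σ p(x) log(p(x)/q(x))
Term by term:
  x=0: 3/10 × log_e[(3/10)/(2/9)] = 0.0900
  x=1: 1/5 × log_e[(1/5)/(1/3)] = -0.1022
  x=2: 4/15 × log_e[(4/15)/(1/9)] = 0.2335
  x=3: 1/10 × log_e[(1/10)/(2/9)] = -0.0799
  x=4: 2/15 × log_e[(2/15)/(1/9)] = 0.0243
D_KL(P||Q) = 0.1658 nats

D_KL(P||Q) = 0.1658 ≥ 0 ✓

This non-negativity is a fundamental property: relative entropy cannot be negative because it measures how different Q is from P.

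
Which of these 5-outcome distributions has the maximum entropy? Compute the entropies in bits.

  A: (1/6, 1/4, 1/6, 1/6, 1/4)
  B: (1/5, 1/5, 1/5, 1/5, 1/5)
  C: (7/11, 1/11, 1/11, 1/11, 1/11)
B

For a discrete distribution over n outcomes, entropy is maximized by the uniform distribution.

Computing entropies:
H(A) = 2.2925 bits
H(B) = 2.3219 bits
H(C) = 1.6729 bits

The uniform distribution (where all probabilities equal 1/5) achieves the maximum entropy of log_2(5) = 2.3219 bits.

Distribution B has the highest entropy.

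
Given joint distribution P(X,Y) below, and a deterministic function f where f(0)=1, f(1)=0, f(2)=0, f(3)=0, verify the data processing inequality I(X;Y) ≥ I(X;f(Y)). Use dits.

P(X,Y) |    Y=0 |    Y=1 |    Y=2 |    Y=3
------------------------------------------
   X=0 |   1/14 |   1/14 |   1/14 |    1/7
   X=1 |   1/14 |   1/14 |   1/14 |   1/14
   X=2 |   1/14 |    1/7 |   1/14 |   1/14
I(X;Y) = 0.0123, I(X;f(Y)) = 0.0006, inequality holds: 0.0123 ≥ 0.0006

Data Processing Inequality: For any Markov chain X → Y → Z, we have I(X;Y) ≥ I(X;Z).

Here Z = f(Y) is a deterministic function of Y, forming X → Y → Z.

Original I(X;Y) = 0.0123 dits

After applying f:
P(X,Z) where Z=f(Y):
- P(X,Z=0) = P(X,Y=1) + P(X,Y=2) + P(X,Y=3)
- P(X,Z=1) = P(X,Y=0)

I(X;Z) = I(X;f(Y)) = 0.0006 dits

Verification: 0.0123 ≥ 0.0006 ✓

Information cannot be created by processing; the function f can only lose information about X.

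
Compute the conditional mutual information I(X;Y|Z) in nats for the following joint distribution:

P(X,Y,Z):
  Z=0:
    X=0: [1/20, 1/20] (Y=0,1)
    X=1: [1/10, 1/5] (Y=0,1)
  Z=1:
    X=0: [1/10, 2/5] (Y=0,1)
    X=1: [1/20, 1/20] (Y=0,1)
0.0222 nats

Conditional mutual information: I(X;Y|Z) = H(X|Z) + H(Y|Z) - H(X,Y|Z)

H(Z) = 0.6730
H(X,Z) = 1.1683 → H(X|Z) = 0.4953
H(Y,Z) = 1.2750 → H(Y|Z) = 0.6020
H(X,Y,Z) = 1.7481 → H(X,Y|Z) = 1.0751

I(X;Y|Z) = 0.4953 + 0.6020 - 1.0751 = 0.0222 nats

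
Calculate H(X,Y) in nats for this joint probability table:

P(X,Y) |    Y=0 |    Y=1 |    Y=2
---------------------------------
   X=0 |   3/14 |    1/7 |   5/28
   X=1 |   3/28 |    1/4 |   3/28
1.7409 nats

Joint entropy is H(X,Y) = -Σ_{x,y} p(x,y) log p(x,y).

Summing over all non-zero entries:
H(X,Y) = -[3/14·log_e(3/14) + 1/7·log_e(1/7) + 5/28·log_e(5/28) + 3/28·log_e(3/28) + 1/4·log_e(1/4) + 3/28·log_e(3/28)]
H(X,Y) = 1.7409 nats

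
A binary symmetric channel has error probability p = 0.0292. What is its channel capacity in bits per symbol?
0.8096 bits

For a binary symmetric channel (BSC) with error probability p:
Capacity C = 1 - H(p) bits per symbol

where H(p) = -p log₂(p) - (1-p) log₂(1-p) is the binary entropy function.

H(0.0292) = 0.1904 bits
C = 1 - 0.1904 = 0.8096 bits per symbol

This means we can reliably transmit up to 0.8096 bits of information per channel use.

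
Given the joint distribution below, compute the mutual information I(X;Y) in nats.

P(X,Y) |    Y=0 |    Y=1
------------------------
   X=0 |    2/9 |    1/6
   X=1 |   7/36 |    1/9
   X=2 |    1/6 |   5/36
0.0028 nats

Mutual information: I(X;Y) = H(X) + H(Y) - H(X,Y)

Marginals:
P(X) = (7/18, 11/36, 11/36), H(X) = 1.0918 nats
P(Y) = (7/12, 5/12), H(Y) = 0.6792 nats

Joint entropy: H(X,Y) = 1.7682 nats

I(X;Y) = 1.0918 + 0.6792 - 1.7682 = 0.0028 nats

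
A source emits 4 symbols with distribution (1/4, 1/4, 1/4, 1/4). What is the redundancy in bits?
0.0000 bits

Redundancy measures how far a source is from maximum entropy:
R = H_max - H(X)

Maximum entropy for 4 symbols: H_max = log_2(4) = 2.0000 bits
Actual entropy: H(X) = 2.0000 bits
Redundancy: R = 2.0000 - 2.0000 = 0.0000 bits

This redundancy represents potential for compression: the source could be compressed by 0.0000 bits per symbol.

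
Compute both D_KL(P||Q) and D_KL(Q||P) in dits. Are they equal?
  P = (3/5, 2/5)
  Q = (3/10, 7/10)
D_KL(P||Q) = 0.0834, D_KL(Q||P) = 0.0798

KL divergence is not symmetric: D_KL(P||Q) ≠ D_KL(Q||P) in general.

D_KL(P||Q) = 0.0834 dits
D_KL(Q||P) = 0.0798 dits

No, they are not equal!

This asymmetry is why KL divergence is not a true distance metric.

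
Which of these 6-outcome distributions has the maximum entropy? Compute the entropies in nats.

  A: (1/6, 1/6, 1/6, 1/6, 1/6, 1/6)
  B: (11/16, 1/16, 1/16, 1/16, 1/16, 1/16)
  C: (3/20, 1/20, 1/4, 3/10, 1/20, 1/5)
A

For a discrete distribution over n outcomes, entropy is maximized by the uniform distribution.

Computing entropies:
H(A) = 1.7918 nats
H(B) = 1.1240 nats
H(C) = 1.6138 nats

The uniform distribution (where all probabilities equal 1/6) achieves the maximum entropy of log_e(6) = 1.7918 nats.

Distribution A has the highest entropy.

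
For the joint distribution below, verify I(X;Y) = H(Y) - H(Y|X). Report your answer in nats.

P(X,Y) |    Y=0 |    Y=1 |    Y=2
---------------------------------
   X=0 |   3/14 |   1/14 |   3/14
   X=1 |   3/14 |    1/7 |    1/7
I(X;Y) = 0.0193 nats

Mutual information has multiple equivalent forms:
- I(X;Y) = H(X) - H(X|Y)
- I(X;Y) = H(Y) - H(Y|X)
- I(X;Y) = H(X) + H(Y) - H(X,Y)

Computing all quantities:
H(X) = 0.6931, H(Y) = 1.0609, H(X,Y) = 1.7348
H(X|Y) = 0.6738, H(Y|X) = 1.0416

Verification:
H(X) - H(X|Y) = 0.6931 - 0.6738 = 0.0193
H(Y) - H(Y|X) = 1.0609 - 1.0416 = 0.0193
H(X) + H(Y) - H(X,Y) = 0.6931 + 1.0609 - 1.7348 = 0.0193

All forms give I(X;Y) = 0.0193 nats. ✓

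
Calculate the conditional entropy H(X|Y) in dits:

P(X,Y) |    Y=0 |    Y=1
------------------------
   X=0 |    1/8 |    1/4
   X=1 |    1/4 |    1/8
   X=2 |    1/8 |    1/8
0.4515 dits

Using the chain rule: H(X|Y) = H(X,Y) - H(Y)

First, compute H(X,Y) = 0.7526 dits

Marginal P(Y) = (1/2, 1/2)
H(Y) = 0.3010 dits

H(X|Y) = H(X,Y) - H(Y) = 0.7526 - 0.3010 = 0.4515 dits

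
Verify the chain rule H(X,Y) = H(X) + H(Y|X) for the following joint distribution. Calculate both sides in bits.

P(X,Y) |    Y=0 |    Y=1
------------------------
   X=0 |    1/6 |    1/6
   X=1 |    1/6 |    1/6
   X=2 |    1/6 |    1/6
H(X,Y) = 2.5850, H(X) = 1.5850, H(Y|X) = 1.0000 (all in bits)

Chain rule: H(X,Y) = H(X) + H(Y|X)

Left side — joint entropy directly:
H(X,Y) = -Σ p(x,y) log p(x,y) = 2.5850 bits

Right side — compute H(Y|X) from the conditional distributions:
P(X) = (1/3, 1/3, 1/3), so H(X) = 1.5850 bits
H(Y|X) = Σ_x P(X=x) · H(Y|X=x):
  P(Y|X=0) = (1/2, 1/2), H(Y|X=0) = 1.0000, weight P(X=0) = 1/3
  P(Y|X=1) = (1/2, 1/2), H(Y|X=1) = 1.0000, weight P(X=1) = 1/3
  P(Y|X=2) = (1/2, 1/2), H(Y|X=2) = 1.0000, weight P(X=2) = 1/3
H(Y|X) = 1.0000 bits

H(X) + H(Y|X) = 1.5850 + 1.0000 = 2.5850 bits

Both sides equal 2.5850 bits. ✓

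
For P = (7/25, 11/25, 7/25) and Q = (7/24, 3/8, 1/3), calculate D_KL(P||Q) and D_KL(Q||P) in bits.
D_KL(P||Q) = 0.0145, D_KL(Q||P) = 0.0145

KL divergence is not symmetric: D_KL(P||Q) ≠ D_KL(Q||P) in general.

D_KL(P||Q) = 0.0145 bits
D_KL(Q||P) = 0.0145 bits

In this case they happen to be equal (to 4 decimal places).

This asymmetry is why KL divergence is not a true distance metric.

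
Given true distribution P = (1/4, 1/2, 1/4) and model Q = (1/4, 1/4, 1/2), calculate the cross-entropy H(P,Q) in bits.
1.7500 bits

Cross-entropy: H(P,Q) = -Σ p(x) log q(x)

Alternatively: H(P,Q) = H(P) + D_KL(P||Q)
H(P) = 1.5000 bits
D_KL(P||Q) = 0.2500 bits

H(P,Q) = 1.5000 + 0.2500 = 1.7500 bits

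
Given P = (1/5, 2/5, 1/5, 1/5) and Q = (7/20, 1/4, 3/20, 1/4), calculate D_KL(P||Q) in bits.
0.1284 bits

KL divergence: D_KL(P||Q) = Σ p(x) log(p(x)/q(x))

Computing term by term:
  x=0: 1/5 × log_2[(1/5)/(7/20)] = 1/5 × -0.8074 = -0.1615
  x=1: 2/5 × log_2[(2/5)/(1/4)] = 2/5 × 0.6781 = 0.2712
  x=2: 1/5 × log_2[(1/5)/(3/20)] = 1/5 × 0.4150 = 0.0830
  x=3: 1/5 × log_2[(1/5)/(1/4)] = 1/5 × -0.3219 = -0.0644

D_KL(P||Q) = 0.1284 bits

Note: KL divergence is always non-negative and equals 0 iff P = Q.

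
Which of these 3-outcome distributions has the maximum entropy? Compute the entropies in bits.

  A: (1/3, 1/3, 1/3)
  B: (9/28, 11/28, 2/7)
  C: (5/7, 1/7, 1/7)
A

For a discrete distribution over n outcomes, entropy is maximized by the uniform distribution.

Computing entropies:
H(A) = 1.5850 bits
H(B) = 1.5722 bits
H(C) = 1.1488 bits

The uniform distribution (where all probabilities equal 1/3) achieves the maximum entropy of log_2(3) = 1.5850 bits.

Distribution A has the highest entropy.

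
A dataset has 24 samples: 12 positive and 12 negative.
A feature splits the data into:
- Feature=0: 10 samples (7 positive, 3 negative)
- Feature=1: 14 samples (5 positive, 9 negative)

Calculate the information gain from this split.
0.0843 bits

Information Gain = H(Y) - H(Y|Feature)

Before split:
P(positive) = 12/24 = 0.5000
H(Y) = 1.0000 bits

After split:
Feature=0: H = 0.8813 bits (weight = 10/24)
Feature=1: H = 0.9403 bits (weight = 14/24)
H(Y|Feature) = (10/24)×0.8813 + (14/24)×0.9403 = 0.9157 bits

Information Gain = 1.0000 - 0.9157 = 0.0843 bits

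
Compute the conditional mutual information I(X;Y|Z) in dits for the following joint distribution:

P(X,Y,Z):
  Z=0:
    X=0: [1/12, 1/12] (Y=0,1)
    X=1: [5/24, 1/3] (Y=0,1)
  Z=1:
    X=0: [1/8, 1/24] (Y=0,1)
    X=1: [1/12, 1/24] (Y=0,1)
0.0020 dits

Conditional mutual information: I(X;Y|Z) = H(X|Z) + H(Y|Z) - H(X,Y|Z)

H(Z) = 0.2622
H(X,Z) = 0.5165 → H(X|Z) = 0.2543
H(Y,Z) = 0.5464 → H(Y|Z) = 0.2842
H(X,Y,Z) = 0.7987 → H(X,Y|Z) = 0.5365

I(X;Y|Z) = 0.2543 + 0.2842 - 0.5365 = 0.0020 dits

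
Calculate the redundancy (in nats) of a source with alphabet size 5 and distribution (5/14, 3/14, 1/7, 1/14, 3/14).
0.1150 nats

Redundancy measures how far a source is from maximum entropy:
R = H_max - H(X)

Maximum entropy for 5 symbols: H_max = log_e(5) = 1.6094 nats
Actual entropy: H(X) = 1.4944 nats
Redundancy: R = 1.6094 - 1.4944 = 0.1150 nats

This redundancy represents potential for compression: the source could be compressed by 0.1150 nats per symbol.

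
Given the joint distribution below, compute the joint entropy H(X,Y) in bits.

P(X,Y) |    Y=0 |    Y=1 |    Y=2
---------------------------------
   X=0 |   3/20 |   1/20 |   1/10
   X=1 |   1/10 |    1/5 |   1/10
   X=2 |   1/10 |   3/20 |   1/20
3.0464 bits

Joint entropy is H(X,Y) = -Σ_{x,y} p(x,y) log p(x,y).

Summing over all non-zero entries:
H(X,Y) = -[3/20·log_2(3/20) + 1/20·log_2(1/20) + 1/10·log_2(1/10) + 1/10·log_2(1/10) + 1/5·log_2(1/5) + 1/10·log_2(1/10) + 1/10·log_2(1/10) + 3/20·log_2(3/20) + 1/20·log_2(1/20)]
H(X,Y) = 3.0464 bits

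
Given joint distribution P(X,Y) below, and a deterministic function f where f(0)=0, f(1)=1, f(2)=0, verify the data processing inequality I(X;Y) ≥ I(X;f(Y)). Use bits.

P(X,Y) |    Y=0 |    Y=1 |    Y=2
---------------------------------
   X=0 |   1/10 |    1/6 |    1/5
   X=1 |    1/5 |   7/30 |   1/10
I(X;Y) = 0.0539, I(X;f(Y)) = 0.0048, inequality holds: 0.0539 ≥ 0.0048

Data Processing Inequality: For any Markov chain X → Y → Z, we have I(X;Y) ≥ I(X;Z).

Here Z = f(Y) is a deterministic function of Y, forming X → Y → Z.

Original I(X;Y) = 0.0539 bits

After applying f:
P(X,Z) where Z=f(Y):
- P(X,Z=0) = P(X,Y=0) + P(X,Y=2)
- P(X,Z=1) = P(X,Y=1)

I(X;Z) = I(X;f(Y)) = 0.0048 bits

Verification: 0.0539 ≥ 0.0048 ✓

Information cannot be created by processing; the function f can only lose information about X.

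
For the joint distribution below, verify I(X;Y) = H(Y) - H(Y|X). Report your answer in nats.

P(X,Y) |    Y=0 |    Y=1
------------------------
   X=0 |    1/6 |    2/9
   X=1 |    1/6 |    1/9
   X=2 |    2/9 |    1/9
I(X;Y) = 0.0223 nats

Mutual information has multiple equivalent forms:
- I(X;Y) = H(X) - H(X|Y)
- I(X;Y) = H(Y) - H(Y|X)
- I(X;Y) = H(X) + H(Y) - H(X,Y)

Computing all quantities:
H(X) = 1.0893, H(Y) = 0.6870, H(X,Y) = 1.7540
H(X|Y) = 1.0670, H(Y|X) = 0.6647

Verification:
H(X) - H(X|Y) = 1.0893 - 1.0670 = 0.0223
H(Y) - H(Y|X) = 0.6870 - 0.6647 = 0.0223
H(X) + H(Y) - H(X,Y) = 1.0893 + 0.6870 - 1.7540 = 0.0223

All forms give I(X;Y) = 0.0223 nats. ✓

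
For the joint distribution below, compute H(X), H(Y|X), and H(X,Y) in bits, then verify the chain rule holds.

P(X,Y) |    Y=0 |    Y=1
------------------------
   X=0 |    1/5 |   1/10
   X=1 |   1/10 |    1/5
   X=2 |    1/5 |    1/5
H(X,Y) = 2.5219, H(X) = 1.5710, H(Y|X) = 0.9510 (all in bits)

Chain rule: H(X,Y) = H(X) + H(Y|X)

Left side — joint entropy directly:
H(X,Y) = -Σ p(x,y) log p(x,y) = 2.5219 bits

Right side — compute H(Y|X) from the conditional distributions:
P(X) = (3/10, 3/10, 2/5), so H(X) = 1.5710 bits
H(Y|X) = Σ_x P(X=x) · H(Y|X=x):
  P(Y|X=0) = (2/3, 1/3), H(Y|X=0) = 0.9183, weight P(X=0) = 3/10
  P(Y|X=1) = (1/3, 2/3), H(Y|X=1) = 0.9183, weight P(X=1) = 3/10
  P(Y|X=2) = (1/2, 1/2), H(Y|X=2) = 1.0000, weight P(X=2) = 2/5
H(Y|X) = 0.9510 bits

H(X) + H(Y|X) = 1.5710 + 0.9510 = 2.5219 bits

Both sides equal 2.5219 bits. ✓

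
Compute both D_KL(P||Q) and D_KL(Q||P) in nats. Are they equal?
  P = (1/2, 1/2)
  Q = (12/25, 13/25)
D_KL(P||Q) = 0.0008, D_KL(Q||P) = 0.0008

KL divergence is not symmetric: D_KL(P||Q) ≠ D_KL(Q||P) in general.

D_KL(P||Q) = 0.0008 nats
D_KL(Q||P) = 0.0008 nats

In this case they happen to be equal (to 4 decimal places).

This asymmetry is why KL divergence is not a true distance metric.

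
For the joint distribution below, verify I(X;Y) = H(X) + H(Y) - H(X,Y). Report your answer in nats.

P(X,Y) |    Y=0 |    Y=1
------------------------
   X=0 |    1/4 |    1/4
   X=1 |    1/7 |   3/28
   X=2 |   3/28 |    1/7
I(X;Y) = 0.0051 nats

Mutual information has multiple equivalent forms:
- I(X;Y) = H(X) - H(X|Y)
- I(X;Y) = H(Y) - H(Y|X)
- I(X;Y) = H(X) + H(Y) - H(X,Y)

Computing all quantities:
H(X) = 1.0397, H(Y) = 0.6931, H(X,Y) = 1.7277
H(X|Y) = 1.0346, H(Y|X) = 0.6880

Verification:
H(X) - H(X|Y) = 1.0397 - 1.0346 = 0.0051
H(Y) - H(Y|X) = 0.6931 - 0.6880 = 0.0051
H(X) + H(Y) - H(X,Y) = 1.0397 + 0.6931 - 1.7277 = 0.0051

All forms give I(X;Y) = 0.0051 nats. ✓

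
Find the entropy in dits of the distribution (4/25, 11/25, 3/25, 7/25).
0.5495 dits

Shannon entropy is H(X) = -Σ p(x) log p(x).

For P = (4/25, 11/25, 3/25, 7/25):
H = -4/25 × log_10(4/25) -11/25 × log_10(11/25) -3/25 × log_10(3/25) -7/25 × log_10(7/25)
H = 0.5495 dits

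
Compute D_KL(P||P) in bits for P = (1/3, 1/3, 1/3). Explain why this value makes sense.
0.0000 bits

KL divergence satisfies the Gibbs inequality: D_KL(P||Q) ≥ 0 for all distributions P, Q.

D_KL(P||Q) = Σ p(x) log(p(x)/q(x))
Each term is p(x) × log_2(p(x)/p(x)) = p(x) × log_2(1) = 0, so the sum is 0.
D_KL(P||Q) = 0.0000 bits

When P = Q, the KL divergence is exactly 0, as there is no 'divergence' between identical distributions.

This non-negativity is a fundamental property: relative entropy cannot be negative because it measures how different Q is from P.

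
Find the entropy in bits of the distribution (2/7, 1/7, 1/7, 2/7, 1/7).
2.2359 bits

Shannon entropy is H(X) = -Σ p(x) log p(x).

For P = (2/7, 1/7, 1/7, 2/7, 1/7):
H = -2/7 × log_2(2/7) -1/7 × log_2(1/7) -1/7 × log_2(1/7) -2/7 × log_2(2/7) -1/7 × log_2(1/7)
H = 2.2359 bits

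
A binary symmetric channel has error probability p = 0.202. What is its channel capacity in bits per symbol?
0.2741 bits

For a binary symmetric channel (BSC) with error probability p:
Capacity C = 1 - H(p) bits per symbol

where H(p) = -p log₂(p) - (1-p) log₂(1-p) is the binary entropy function.

H(0.202) = 0.7259 bits
C = 1 - 0.7259 = 0.2741 bits per symbol

This means we can reliably transmit up to 0.2741 bits of information per channel use.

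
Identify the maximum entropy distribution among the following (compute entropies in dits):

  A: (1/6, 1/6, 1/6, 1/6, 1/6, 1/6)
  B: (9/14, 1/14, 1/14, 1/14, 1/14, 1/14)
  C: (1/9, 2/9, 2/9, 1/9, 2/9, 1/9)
A

For a discrete distribution over n outcomes, entropy is maximized by the uniform distribution.

Computing entropies:
H(A) = 0.7782 dits
H(B) = 0.5327 dits
H(C) = 0.7536 dits

The uniform distribution (where all probabilities equal 1/6) achieves the maximum entropy of log_10(6) = 0.7782 dits.

Distribution A has the highest entropy.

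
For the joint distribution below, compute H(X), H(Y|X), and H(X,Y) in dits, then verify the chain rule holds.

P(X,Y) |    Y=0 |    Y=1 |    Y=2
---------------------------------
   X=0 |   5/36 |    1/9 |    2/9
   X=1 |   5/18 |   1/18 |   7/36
H(X,Y) = 0.7328, H(X) = 0.3004, H(Y|X) = 0.4325 (all in dits)

Chain rule: H(X,Y) = H(X) + H(Y|X)

Left side — joint entropy directly:
H(X,Y) = -Σ p(x,y) log p(x,y) = 0.7328 dits

Right side — compute H(Y|X) from the conditional distributions:
P(X) = (17/36, 19/36), so H(X) = 0.3004 dits
H(Y|X) = Σ_x P(X=x) · H(Y|X=x):
  P(Y|X=0) = (5/17, 4/17, 8/17), H(Y|X=0) = 0.4582, weight P(X=0) = 17/36
  P(Y|X=1) = (10/19, 2/19, 7/19), H(Y|X=1) = 0.4094, weight P(X=1) = 19/36
H(Y|X) = 0.4325 dits

H(X) + H(Y|X) = 0.3004 + 0.4325 = 0.7328 dits

Both sides equal 0.7328 dits. ✓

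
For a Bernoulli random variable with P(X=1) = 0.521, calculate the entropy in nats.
0.6923 nats

The binary entropy function is:
H(p) = -p log(p) - (1-p) log(1-p)

H(0.521) = -0.521 × log_e(0.521) - 0.479 × log_e(0.479)
H(0.521) = 0.6923 nats

Note: Binary entropy is maximized at p=0.5 (H=1 bit) and minimized at p=0 or p=1 (H=0).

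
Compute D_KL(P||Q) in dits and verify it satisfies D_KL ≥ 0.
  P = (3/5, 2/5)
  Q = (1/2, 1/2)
0.0087 dits

KL divergence satisfies the Gibbs inequality: D_KL(P||Q) ≥ 0 for all distributions P, Q.

D_KL(P||Q) = Σ p(x) log(p(x)/q(x))
Term by term:
  x=0: 3/5 × log_10[(3/5)/(1/2)] = 0.0475
  x=1: 2/5 × log_10[(2/5)/(1/2)] = -0.0388
D_KL(P||Q) = 0.0087 dits

D_KL(P||Q) = 0.0087 ≥ 0 ✓

This non-negativity is a fundamental property: relative entropy cannot be negative because it measures how different Q is from P.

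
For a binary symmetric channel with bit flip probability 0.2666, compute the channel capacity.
0.1635 bits

For a binary symmetric channel (BSC) with error probability p:
Capacity C = 1 - H(p) bits per symbol

where H(p) = -p log₂(p) - (1-p) log₂(1-p) is the binary entropy function.

H(0.2666) = 0.8365 bits
C = 1 - 0.8365 = 0.1635 bits per symbol

This means we can reliably transmit up to 0.1635 bits of information per channel use.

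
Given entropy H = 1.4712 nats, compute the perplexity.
4.3545

Perplexity is e^H (or exp(H) for natural log).

H = 1.4712 nats
Perplexity = e^1.4712 = 4.3545

Interpretation: The model's uncertainty is equivalent to choosing uniformly among 4.4 options.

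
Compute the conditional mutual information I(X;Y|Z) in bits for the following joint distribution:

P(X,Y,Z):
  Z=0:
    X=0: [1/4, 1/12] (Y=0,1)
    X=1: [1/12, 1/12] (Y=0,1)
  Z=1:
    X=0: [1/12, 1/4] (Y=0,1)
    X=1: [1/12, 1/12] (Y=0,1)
0.0441 bits

Conditional mutual information: I(X;Y|Z) = H(X|Z) + H(Y|Z) - H(X,Y|Z)

H(Z) = 1.0000
H(X,Z) = 1.9183 → H(X|Z) = 0.9183
H(Y,Z) = 1.9183 → H(Y|Z) = 0.9183
H(X,Y,Z) = 2.7925 → H(X,Y|Z) = 1.7925

I(X;Y|Z) = 0.9183 + 0.9183 - 1.7925 = 0.0441 bits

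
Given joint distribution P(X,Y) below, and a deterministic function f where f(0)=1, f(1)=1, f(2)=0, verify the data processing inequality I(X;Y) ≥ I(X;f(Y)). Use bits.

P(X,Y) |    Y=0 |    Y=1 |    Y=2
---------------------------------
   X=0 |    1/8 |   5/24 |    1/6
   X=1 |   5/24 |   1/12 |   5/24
I(X;Y) = 0.0585, I(X;f(Y)) = 0.0054, inequality holds: 0.0585 ≥ 0.0054

Data Processing Inequality: For any Markov chain X → Y → Z, we have I(X;Y) ≥ I(X;Z).

Here Z = f(Y) is a deterministic function of Y, forming X → Y → Z.

Original I(X;Y) = 0.0585 bits

After applying f:
P(X,Z) where Z=f(Y):
- P(X,Z=0) = P(X,Y=2)
- P(X,Z=1) = P(X,Y=0) + P(X,Y=1)

I(X;Z) = I(X;f(Y)) = 0.0054 bits

Verification: 0.0585 ≥ 0.0054 ✓

Information cannot be created by processing; the function f can only lose information about X.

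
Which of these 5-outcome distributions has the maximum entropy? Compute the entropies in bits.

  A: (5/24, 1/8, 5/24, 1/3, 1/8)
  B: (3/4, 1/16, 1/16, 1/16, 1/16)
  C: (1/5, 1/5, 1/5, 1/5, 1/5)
C

For a discrete distribution over n outcomes, entropy is maximized by the uniform distribution.

Computing entropies:
H(A) = 2.2213 bits
H(B) = 1.3113 bits
H(C) = 2.3219 bits

The uniform distribution (where all probabilities equal 1/5) achieves the maximum entropy of log_2(5) = 2.3219 bits.

Distribution C has the highest entropy.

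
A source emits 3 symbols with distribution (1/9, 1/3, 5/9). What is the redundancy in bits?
0.2333 bits

Redundancy measures how far a source is from maximum entropy:
R = H_max - H(X)

Maximum entropy for 3 symbols: H_max = log_2(3) = 1.5850 bits
Actual entropy: H(X) = 1.3516 bits
Redundancy: R = 1.5850 - 1.3516 = 0.2333 bits

This redundancy represents potential for compression: the source could be compressed by 0.2333 bits per symbol.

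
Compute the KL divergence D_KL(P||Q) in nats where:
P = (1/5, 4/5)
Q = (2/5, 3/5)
0.0915 nats

KL divergence: D_KL(P||Q) = Σ p(x) log(p(x)/q(x))

Computing term by term:
  x=0: 1/5 × log_e[(1/5)/(2/5)] = 1/5 × -0.6931 = -0.1386
  x=1: 4/5 × log_e[(4/5)/(3/5)] = 4/5 × 0.2877 = 0.2301

D_KL(P||Q) = 0.0915 nats

Note: KL divergence is always non-negative and equals 0 iff P = Q.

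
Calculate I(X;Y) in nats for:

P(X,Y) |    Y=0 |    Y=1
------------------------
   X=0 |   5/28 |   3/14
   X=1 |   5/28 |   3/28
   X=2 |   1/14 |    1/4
0.0529 nats

Mutual information: I(X;Y) = H(X) + H(Y) - H(X,Y)

Marginals:
P(X) = (11/28, 2/7, 9/28), H(X) = 1.0898 nats
P(Y) = (3/7, 4/7), H(Y) = 0.6829 nats

Joint entropy: H(X,Y) = 1.7198 nats

I(X;Y) = 1.0898 + 0.6829 - 1.7198 = 0.0529 nats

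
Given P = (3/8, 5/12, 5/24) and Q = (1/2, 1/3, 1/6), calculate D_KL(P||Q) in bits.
0.0456 bits

KL divergence: D_KL(P||Q) = Σ p(x) log(p(x)/q(x))

Computing term by term:
  x=0: 3/8 × log_2[(3/8)/(1/2)] = 3/8 × -0.4150 = -0.1556
  x=1: 5/12 × log_2[(5/12)/(1/3)] = 5/12 × 0.3219 = 0.1341
  x=2: 5/24 × log_2[(5/24)/(1/6)] = 5/24 × 0.3219 = 0.0671

D_KL(P||Q) = 0.0456 bits

Note: KL divergence is always non-negative and equals 0 iff P = Q.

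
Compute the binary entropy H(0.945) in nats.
0.2130 nats

The binary entropy function is:
H(p) = -p log(p) - (1-p) log(1-p)

H(0.945) = -0.945 × log_e(0.945) - 0.055 × log_e(0.055)
H(0.945) = 0.2130 nats

Note: Binary entropy is maximized at p=0.5 (H=1 bit) and minimized at p=0 or p=1 (H=0).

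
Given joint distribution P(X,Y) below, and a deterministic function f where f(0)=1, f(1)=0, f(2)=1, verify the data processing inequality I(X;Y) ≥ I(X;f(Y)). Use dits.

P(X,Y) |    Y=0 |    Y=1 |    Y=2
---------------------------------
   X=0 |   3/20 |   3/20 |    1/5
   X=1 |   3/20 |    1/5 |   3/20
I(X;Y) = 0.0031, I(X;f(Y)) = 0.0024, inequality holds: 0.0031 ≥ 0.0024

Data Processing Inequality: For any Markov chain X → Y → Z, we have I(X;Y) ≥ I(X;Z).

Here Z = f(Y) is a deterministic function of Y, forming X → Y → Z.

Original I(X;Y) = 0.0031 dits

After applying f:
P(X,Z) where Z=f(Y):
- P(X,Z=0) = P(X,Y=1)
- P(X,Z=1) = P(X,Y=0) + P(X,Y=2)

I(X;Z) = I(X;f(Y)) = 0.0024 dits

Verification: 0.0031 ≥ 0.0024 ✓

Information cannot be created by processing; the function f can only lose information about X.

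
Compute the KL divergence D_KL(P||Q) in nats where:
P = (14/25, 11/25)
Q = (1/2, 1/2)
0.0072 nats

KL divergence: D_KL(P||Q) = Σ p(x) log(p(x)/q(x))

Computing term by term:
  x=0: 14/25 × log_e[(14/25)/(1/2)] = 14/25 × 0.1133 = 0.0635
  x=1: 11/25 × log_e[(11/25)/(1/2)] = 11/25 × -0.1278 = -0.0562

D_KL(P||Q) = 0.0072 nats

Note: KL divergence is always non-negative and equals 0 iff P = Q.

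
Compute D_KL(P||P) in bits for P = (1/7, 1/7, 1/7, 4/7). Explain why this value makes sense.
0.0000 bits

KL divergence satisfies the Gibbs inequality: D_KL(P||Q) ≥ 0 for all distributions P, Q.

D_KL(P||Q) = Σ p(x) log(p(x)/q(x))
Each term is p(x) × log_2(p(x)/p(x)) = p(x) × log_2(1) = 0, so the sum is 0.
D_KL(P||Q) = 0.0000 bits

When P = Q, the KL divergence is exactly 0, as there is no 'divergence' between identical distributions.

This non-negativity is a fundamental property: relative entropy cannot be negative because it measures how different Q is from P.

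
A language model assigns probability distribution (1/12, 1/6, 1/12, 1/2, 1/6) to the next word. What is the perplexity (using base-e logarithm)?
3.8883

Perplexity is e^H (or exp(H) for natural log).

First, H = -Σ p log p = 1.3580 nats
Perplexity = e^1.3580 = 3.8883

Interpretation: The model's uncertainty is equivalent to choosing uniformly among 3.9 options.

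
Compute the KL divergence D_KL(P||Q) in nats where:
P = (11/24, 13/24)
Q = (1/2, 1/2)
0.0035 nats

KL divergence: D_KL(P||Q) = Σ p(x) log(p(x)/q(x))

Computing term by term:
  x=0: 11/24 × log_e[(11/24)/(1/2)] = 11/24 × -0.0870 = -0.0399
  x=1: 13/24 × log_e[(13/24)/(1/2)] = 13/24 × 0.0800 = 0.0434

D_KL(P||Q) = 0.0035 nats

Note: KL divergence is always non-negative and equals 0 iff P = Q.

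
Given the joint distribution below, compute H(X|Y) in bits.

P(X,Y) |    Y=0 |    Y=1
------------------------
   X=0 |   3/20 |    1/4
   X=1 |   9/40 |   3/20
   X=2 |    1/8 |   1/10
1.5125 bits

Using the chain rule: H(X|Y) = H(X,Y) - H(Y)

First, compute H(X,Y) = 2.5125 bits

Marginal P(Y) = (1/2, 1/2)
H(Y) = 1.0000 bits

H(X|Y) = H(X,Y) - H(Y) = 2.5125 - 1.0000 = 1.5125 bits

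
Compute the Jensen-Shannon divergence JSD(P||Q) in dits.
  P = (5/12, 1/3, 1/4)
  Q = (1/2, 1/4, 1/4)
0.0021 dits

Jensen-Shannon divergence is:
JSD(P||Q) = 0.5 × D_KL(P||M) + 0.5 × D_KL(Q||M)
where M = 0.5 × (P + Q) is the mixture distribution.

M = 0.5 × (5/12, 1/3, 1/4) + 0.5 × (1/2, 1/4, 1/4) = (11/24, 7/24, 1/4)

D_KL(P||M) = 0.0021 dits
D_KL(Q||M) = 0.0022 dits

JSD(P||Q) = 0.5 × 0.0021 + 0.5 × 0.0022 = 0.0021 dits

Unlike KL divergence, JSD is symmetric and bounded: 0 ≤ JSD ≤ log(2).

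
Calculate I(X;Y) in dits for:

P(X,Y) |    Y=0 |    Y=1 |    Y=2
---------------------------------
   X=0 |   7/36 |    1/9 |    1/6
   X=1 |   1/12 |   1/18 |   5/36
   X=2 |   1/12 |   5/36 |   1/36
0.0300 dits

Mutual information: I(X;Y) = H(X) + H(Y) - H(X,Y)

Marginals:
P(X) = (17/36, 5/18, 1/4), H(X) = 0.4589 dits
P(Y) = (13/36, 11/36, 1/3), H(Y) = 0.4761 dits

Joint entropy: H(X,Y) = 0.9050 dits

I(X;Y) = 0.4589 + 0.4761 - 0.9050 = 0.0300 dits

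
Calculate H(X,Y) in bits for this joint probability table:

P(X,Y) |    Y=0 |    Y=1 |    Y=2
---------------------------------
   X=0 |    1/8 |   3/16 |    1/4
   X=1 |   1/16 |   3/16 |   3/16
2.4835 bits

Joint entropy is H(X,Y) = -Σ_{x,y} p(x,y) log p(x,y).

Summing over all non-zero entries:
H(X,Y) = -[1/8·log_2(1/8) + 3/16·log_2(3/16) + 1/4·log_2(1/4) + 1/16·log_2(1/16) + 3/16·log_2(3/16) + 3/16·log_2(3/16)]
H(X,Y) = 2.4835 bits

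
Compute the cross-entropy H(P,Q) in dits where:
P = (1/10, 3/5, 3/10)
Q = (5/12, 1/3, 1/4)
0.5049 dits

Cross-entropy: H(P,Q) = -Σ p(x) log q(x)

Alternatively: H(P,Q) = H(P) + D_KL(P||Q)
H(P) = 0.3900 dits
D_KL(P||Q) = 0.1149 dits

H(P,Q) = 0.3900 + 0.1149 = 0.5049 dits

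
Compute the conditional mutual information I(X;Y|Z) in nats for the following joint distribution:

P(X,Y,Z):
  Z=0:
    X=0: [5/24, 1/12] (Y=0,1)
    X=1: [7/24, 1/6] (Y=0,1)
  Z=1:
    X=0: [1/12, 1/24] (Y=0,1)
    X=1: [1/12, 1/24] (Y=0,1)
0.0025 nats

Conditional mutual information: I(X;Y|Z) = H(X|Z) + H(Y|Z) - H(X,Y|Z)

H(Z) = 0.5623
H(X,Z) = 1.2368 → H(X|Z) = 0.6745
H(Y,Z) = 1.1988 → H(Y|Z) = 0.6365
H(X,Y,Z) = 1.8709 → H(X,Y|Z) = 1.3085

I(X;Y|Z) = 0.6745 + 0.6365 - 1.3085 = 0.0025 nats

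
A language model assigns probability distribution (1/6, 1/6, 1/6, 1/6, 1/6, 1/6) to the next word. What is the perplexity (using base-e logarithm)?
6.0000

Perplexity is e^H (or exp(H) for natural log).

First, H = -Σ p log p = 1.7918 nats
Perplexity = e^1.7918 = 6.0000

Interpretation: The model's uncertainty is equivalent to choosing uniformly among 6.0 options.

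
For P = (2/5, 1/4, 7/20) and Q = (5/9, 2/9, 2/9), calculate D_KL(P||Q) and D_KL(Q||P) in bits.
D_KL(P||Q) = 0.0823, D_KL(Q||P) = 0.0799

KL divergence is not symmetric: D_KL(P||Q) ≠ D_KL(Q||P) in general.

D_KL(P||Q) = 0.0823 bits
D_KL(Q||P) = 0.0799 bits

No, they are not equal!

This asymmetry is why KL divergence is not a true distance metric.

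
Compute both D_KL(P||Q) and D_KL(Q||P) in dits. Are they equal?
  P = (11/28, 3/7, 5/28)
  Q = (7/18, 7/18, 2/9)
D_KL(P||Q) = 0.0029, D_KL(Q||P) = 0.0030

KL divergence is not symmetric: D_KL(P||Q) ≠ D_KL(Q||P) in general.

D_KL(P||Q) = 0.0029 dits
D_KL(Q||P) = 0.0030 dits

No, they are not equal!

This asymmetry is why KL divergence is not a true distance metric.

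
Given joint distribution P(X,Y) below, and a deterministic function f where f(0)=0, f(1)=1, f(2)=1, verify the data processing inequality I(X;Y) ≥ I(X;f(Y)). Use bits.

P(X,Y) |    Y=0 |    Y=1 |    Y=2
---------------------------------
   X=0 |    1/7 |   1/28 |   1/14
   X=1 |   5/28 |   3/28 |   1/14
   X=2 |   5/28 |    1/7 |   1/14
I(X;Y) = 0.0301, I(X;f(Y)) = 0.0060, inequality holds: 0.0301 ≥ 0.0060

Data Processing Inequality: For any Markov chain X → Y → Z, we have I(X;Y) ≥ I(X;Z).

Here Z = f(Y) is a deterministic function of Y, forming X → Y → Z.

Original I(X;Y) = 0.0301 bits

After applying f:
P(X,Z) where Z=f(Y):
- P(X,Z=0) = P(X,Y=0)
- P(X,Z=1) = P(X,Y=1) + P(X,Y=2)

I(X;Z) = I(X;f(Y)) = 0.0060 bits

Verification: 0.0301 ≥ 0.0060 ✓

Information cannot be created by processing; the function f can only lose information about X.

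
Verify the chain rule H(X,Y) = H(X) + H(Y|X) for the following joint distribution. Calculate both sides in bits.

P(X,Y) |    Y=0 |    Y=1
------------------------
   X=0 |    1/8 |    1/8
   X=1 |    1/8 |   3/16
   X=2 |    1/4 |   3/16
H(X,Y) = 2.5306, H(X) = 1.5462, H(Y|X) = 0.9845 (all in bits)

Chain rule: H(X,Y) = H(X) + H(Y|X)

Left side — joint entropy directly:
H(X,Y) = -Σ p(x,y) log p(x,y) = 2.5306 bits

Right side — compute H(Y|X) from the conditional distributions:
P(X) = (1/4, 5/16, 7/16), so H(X) = 1.5462 bits
H(Y|X) = Σ_x P(X=x) · H(Y|X=x):
  P(Y|X=0) = (1/2, 1/2), H(Y|X=0) = 1.0000, weight P(X=0) = 1/4
  P(Y|X=1) = (2/5, 3/5), H(Y|X=1) = 0.9710, weight P(X=1) = 5/16
  P(Y|X=2) = (4/7, 3/7), H(Y|X=2) = 0.9852, weight P(X=2) = 7/16
H(Y|X) = 0.9845 bits

H(X) + H(Y|X) = 1.5462 + 0.9845 = 2.5306 bits

Both sides equal 2.5306 bits. ✓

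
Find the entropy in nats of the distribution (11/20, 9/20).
0.6881 nats

Shannon entropy is H(X) = -Σ p(x) log p(x).

For P = (11/20, 9/20):
H = -11/20 × log_e(11/20) -9/20 × log_e(9/20)
H = 0.6881 nats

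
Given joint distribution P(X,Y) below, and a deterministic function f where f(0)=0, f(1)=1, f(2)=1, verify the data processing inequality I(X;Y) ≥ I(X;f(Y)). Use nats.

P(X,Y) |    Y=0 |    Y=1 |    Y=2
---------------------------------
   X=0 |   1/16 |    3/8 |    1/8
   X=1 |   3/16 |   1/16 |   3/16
I(X;Y) = 0.1550, I(X;f(Y)) = 0.0673, inequality holds: 0.1550 ≥ 0.0673

Data Processing Inequality: For any Markov chain X → Y → Z, we have I(X;Y) ≥ I(X;Z).

Here Z = f(Y) is a deterministic function of Y, forming X → Y → Z.

Original I(X;Y) = 0.1550 nats

After applying f:
P(X,Z) where Z=f(Y):
- P(X,Z=0) = P(X,Y=0)
- P(X,Z=1) = P(X,Y=1) + P(X,Y=2)

I(X;Z) = I(X;f(Y)) = 0.0673 nats

Verification: 0.1550 ≥ 0.0673 ✓

Information cannot be created by processing; the function f can only lose information about X.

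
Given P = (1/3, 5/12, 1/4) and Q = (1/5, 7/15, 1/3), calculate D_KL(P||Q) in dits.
0.0222 dits

KL divergence: D_KL(P||Q) = Σ p(x) log(p(x)/q(x))

Computing term by term:
  x=0: 1/3 × log_10[(1/3)/(1/5)] = 1/3 × 0.2218 = 0.0739
  x=1: 5/12 × log_10[(5/12)/(7/15)] = 5/12 × -0.0492 = -0.0205
  x=2: 1/4 × log_10[(1/4)/(1/3)] = 1/4 × -0.1249 = -0.0312

D_KL(P||Q) = 0.0222 dits

Note: KL divergence is always non-negative and equals 0 iff P = Q.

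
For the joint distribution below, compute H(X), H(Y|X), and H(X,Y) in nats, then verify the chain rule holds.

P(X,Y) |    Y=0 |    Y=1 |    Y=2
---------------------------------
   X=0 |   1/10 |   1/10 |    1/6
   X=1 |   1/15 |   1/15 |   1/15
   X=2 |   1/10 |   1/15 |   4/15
H(X,Y) = 2.0640, H(X) = 1.0521, H(Y|X) = 1.0119 (all in nats)

Chain rule: H(X,Y) = H(X) + H(Y|X)

Left side — joint entropy directly:
H(X,Y) = -Σ p(x,y) log p(x,y) = 2.0640 nats

Right side — compute H(Y|X) from the conditional distributions:
P(X) = (11/30, 1/5, 13/30), so H(X) = 1.0521 nats
H(Y|X) = Σ_x P(X=x) · H(Y|X=x):
  P(Y|X=0) = (3/11, 3/11, 5/11), H(Y|X=0) = 1.0671, weight P(X=0) = 11/30
  P(Y|X=1) = (1/3, 1/3, 1/3), H(Y|X=1) = 1.0986, weight P(X=1) = 1/5
  P(Y|X=2) = (3/13, 2/13, 8/13), H(Y|X=2) = 0.9251, weight P(X=2) = 13/30
H(Y|X) = 1.0119 nats

H(X) + H(Y|X) = 1.0521 + 1.0119 = 2.0640 nats

Both sides equal 2.0640 nats. ✓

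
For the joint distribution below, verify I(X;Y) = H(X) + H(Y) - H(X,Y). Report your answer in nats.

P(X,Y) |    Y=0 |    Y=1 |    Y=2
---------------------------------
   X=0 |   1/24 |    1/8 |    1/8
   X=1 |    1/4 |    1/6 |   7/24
I(X;Y) = 0.0303 nats

Mutual information has multiple equivalent forms:
- I(X;Y) = H(X) - H(X|Y)
- I(X;Y) = H(Y) - H(Y|X)
- I(X;Y) = H(X) + H(Y) - H(X,Y)

Computing all quantities:
H(X) = 0.6036, H(Y) = 1.0835, H(X,Y) = 1.6569
H(X|Y) = 0.5733, H(Y|X) = 1.0532

Verification:
H(X) - H(X|Y) = 0.6036 - 0.5733 = 0.0303
H(Y) - H(Y|X) = 1.0835 - 1.0532 = 0.0303
H(X) + H(Y) - H(X,Y) = 0.6036 + 1.0835 - 1.6569 = 0.0303

All forms give I(X;Y) = 0.0303 nats. ✓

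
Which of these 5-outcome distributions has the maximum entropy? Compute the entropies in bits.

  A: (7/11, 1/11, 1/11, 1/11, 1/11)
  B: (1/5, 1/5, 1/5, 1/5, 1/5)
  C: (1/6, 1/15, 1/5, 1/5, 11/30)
B

For a discrete distribution over n outcomes, entropy is maximized by the uniform distribution.

Computing entropies:
H(A) = 1.6729 bits
H(B) = 2.3219 bits
H(C) = 2.1508 bits

The uniform distribution (where all probabilities equal 1/5) achieves the maximum entropy of log_2(5) = 2.3219 bits.

Distribution B has the highest entropy.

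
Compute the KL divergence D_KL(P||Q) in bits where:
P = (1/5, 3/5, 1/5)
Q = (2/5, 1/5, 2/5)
0.5510 bits

KL divergence: D_KL(P||Q) = Σ p(x) log(p(x)/q(x))

Computing term by term:
  x=0: 1/5 × log_2[(1/5)/(2/5)] = 1/5 × -1.0000 = -0.2000
  x=1: 3/5 × log_2[(3/5)/(1/5)] = 3/5 × 1.5850 = 0.9510
  x=2: 1/5 × log_2[(1/5)/(2/5)] = 1/5 × -1.0000 = -0.2000

D_KL(P||Q) = 0.5510 bits

Note: KL divergence is always non-negative and equals 0 iff P = Q.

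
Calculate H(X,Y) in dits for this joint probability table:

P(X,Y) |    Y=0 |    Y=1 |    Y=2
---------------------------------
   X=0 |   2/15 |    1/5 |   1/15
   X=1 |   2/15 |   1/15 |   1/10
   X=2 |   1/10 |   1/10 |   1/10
0.9300 dits

Joint entropy is H(X,Y) = -Σ_{x,y} p(x,y) log p(x,y).

Summing over all non-zero entries:
H(X,Y) = -[2/15·log_10(2/15) + 1/5·log_10(1/5) + 1/15·log_10(1/15) + 2/15·log_10(2/15) + 1/15·log_10(1/15) + 1/10·log_10(1/10) + 1/10·log_10(1/10) + 1/10·log_10(1/10) + 1/10·log_10(1/10)]
H(X,Y) = 0.9300 dits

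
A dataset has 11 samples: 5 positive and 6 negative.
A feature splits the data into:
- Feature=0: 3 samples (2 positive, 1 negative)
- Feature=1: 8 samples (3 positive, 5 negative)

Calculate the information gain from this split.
0.0495 bits

Information Gain = H(Y) - H(Y|Feature)

Before split:
P(positive) = 5/11 = 0.4545
H(Y) = 0.9940 bits

After split:
Feature=0: H = 0.9183 bits (weight = 3/11)
Feature=1: H = 0.9544 bits (weight = 8/11)
H(Y|Feature) = (3/11)×0.9183 + (8/11)×0.9544 = 0.9446 bits

Information Gain = 0.9940 - 0.9446 = 0.0495 bits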